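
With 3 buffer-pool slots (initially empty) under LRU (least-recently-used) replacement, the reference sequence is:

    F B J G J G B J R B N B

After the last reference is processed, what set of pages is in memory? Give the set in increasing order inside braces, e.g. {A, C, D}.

{B, N, R}

F: fault, frames (F)
B: fault, frames (F B)
J: fault, frames (F B J)
G: fault, evict F, frames (B J G)
J: hit
G: hit
B: hit
J: hit
R: fault, evict G, frames (B J R)
B: hit
N: fault, evict J, frames (R B N)
B: hit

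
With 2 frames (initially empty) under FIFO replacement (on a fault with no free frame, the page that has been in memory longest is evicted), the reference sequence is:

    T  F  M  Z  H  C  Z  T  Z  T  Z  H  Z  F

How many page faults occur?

11

T -> fault, frames (T)
F -> fault, frames (T F)
M -> fault, evict T, frames (F M)
Z -> fault, evict F, frames (M Z)
H -> fault, evict M, frames (Z H)
C -> fault, evict Z, frames (H C)
Z -> fault, evict H, frames (C Z)
T -> fault, evict C, frames (Z T)
Z -> hit
T -> hit
Z -> hit
H -> fault, evict Z, frames (T H)
Z -> fault, evict T, frames (H Z)
F -> fault, evict H, frames (Z F)
Page faults: 11.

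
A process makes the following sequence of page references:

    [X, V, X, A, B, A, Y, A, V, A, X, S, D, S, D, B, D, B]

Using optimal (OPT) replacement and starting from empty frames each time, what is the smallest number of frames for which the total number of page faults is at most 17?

2

f=1: 18 faults
f=2: 10 faults
f=3: 9 faults
f=4: 8 faults
f=5: 7 faults
f=6: 7 faults
f=7: 7 faults
Smallest f with faults ≤ 17 is 2.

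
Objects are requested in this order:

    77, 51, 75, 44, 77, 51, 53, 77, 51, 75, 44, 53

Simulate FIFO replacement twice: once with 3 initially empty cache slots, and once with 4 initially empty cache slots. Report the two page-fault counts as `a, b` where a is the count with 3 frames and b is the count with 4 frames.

3 frames: F F F F F F F . . F F . → 9 faults.
4 frames: F F F F . . F F F F F F → 10 faults.
10 > 9: adding a frame increased faults — Belady's anomaly.

9, 10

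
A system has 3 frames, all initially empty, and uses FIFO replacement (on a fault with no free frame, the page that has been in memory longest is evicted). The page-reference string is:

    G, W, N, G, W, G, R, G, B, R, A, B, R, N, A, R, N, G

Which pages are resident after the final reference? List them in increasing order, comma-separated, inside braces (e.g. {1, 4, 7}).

G → miss, frames [G]
W → miss, frames [G, W]
N → miss, frames [G, W, N]
G → hit
W → hit
G → hit
R → miss, evict G, frames [W, N, R]
G → miss, evict W, frames [N, R, G]
B → miss, evict N, frames [R, G, B]
R → hit
A → miss, evict R, frames [G, B, A]
B → hit
R → miss, evict G, frames [B, A, R]
N → miss, evict B, frames [A, R, N]
A → hit
R → hit
N → hit
G → miss, evict A, frames [R, N, G]

{G, N, R}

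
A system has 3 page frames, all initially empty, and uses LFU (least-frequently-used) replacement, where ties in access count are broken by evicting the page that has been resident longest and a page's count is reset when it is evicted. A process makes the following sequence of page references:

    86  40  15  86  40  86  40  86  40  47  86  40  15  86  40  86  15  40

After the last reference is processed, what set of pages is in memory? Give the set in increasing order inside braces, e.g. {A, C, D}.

{15, 40, 86}

86 → fault, frames (86)
40 → fault, frames (86 40)
15 → fault, frames (86 40 15)
86 → hit
40 → hit
86 → hit
40 → hit
86 → hit
40 → hit
47 → fault, evict 15, frames (86 40 47)
86 → hit
40 → hit
15 → fault, evict 47, frames (86 40 15)
86 → hit
40 → hit
86 → hit
15 → hit
40 → hit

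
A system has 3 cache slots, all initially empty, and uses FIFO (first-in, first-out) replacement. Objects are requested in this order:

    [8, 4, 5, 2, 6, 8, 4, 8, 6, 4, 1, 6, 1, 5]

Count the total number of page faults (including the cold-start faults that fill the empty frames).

8: fault, frames [8]
4: fault, frames [8, 4]
5: fault, frames [8, 4, 5]
2: fault, evict 8, frames [4, 5, 2]
6: fault, evict 4, frames [5, 2, 6]
8: fault, evict 5, frames [2, 6, 8]
4: fault, evict 2, frames [6, 8, 4]
8: hit
6: hit
4: hit
1: fault, evict 6, frames [8, 4, 1]
6: fault, evict 8, frames [4, 1, 6]
1: hit
5: fault, evict 4, frames [1, 6, 5]
Page faults: 10.

10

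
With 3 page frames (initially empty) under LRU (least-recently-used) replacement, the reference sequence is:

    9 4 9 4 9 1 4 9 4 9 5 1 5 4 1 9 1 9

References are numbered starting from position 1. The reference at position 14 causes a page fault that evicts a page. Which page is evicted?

9

pos 1: 9 -> miss, frames {9}
pos 2: 4 -> miss, frames {9,4}
pos 3: 9 -> hit
pos 4: 4 -> hit
pos 5: 9 -> hit
pos 6: 1 -> miss, frames {4,9,1}
pos 7: 4 -> hit
pos 8: 9 -> hit
pos 9: 4 -> hit
pos 10: 9 -> hit
pos 11: 5 -> miss, evict 1, frames {4,9,5}
pos 12: 1 -> miss, evict 4, frames {9,5,1}
pos 13: 5 -> hit
pos 14: 4 -> miss, evict 9, frames {1,5,4}
At position 14, page 9 is evicted.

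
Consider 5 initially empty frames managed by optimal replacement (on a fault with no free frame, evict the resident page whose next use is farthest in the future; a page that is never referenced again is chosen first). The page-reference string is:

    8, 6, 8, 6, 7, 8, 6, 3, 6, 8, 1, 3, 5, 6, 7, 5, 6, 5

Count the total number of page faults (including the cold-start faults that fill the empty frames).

8 → fault, frames (8)
6 → fault, frames (8 6)
8 → hit
6 → hit
7 → fault, frames (8 6 7)
8 → hit
6 → hit
3 → fault, frames (8 6 7 3)
6 → hit
8 → hit
1 → fault, frames (8 6 7 3 1)
3 → hit
5 → fault, evict 1, frames (8 6 7 3 5)
6 → hit
7 → hit
5 → hit
6 → hit
5 → hit
Page faults: 6.

6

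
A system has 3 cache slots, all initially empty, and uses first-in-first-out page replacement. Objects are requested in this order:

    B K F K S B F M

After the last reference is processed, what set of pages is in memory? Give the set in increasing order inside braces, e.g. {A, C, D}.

{B, M, S}

B: fault, frames [B]
K: fault, frames [B, K]
F: fault, frames [B, K, F]
K: hit
S: fault, evict B, frames [K, F, S]
B: fault, evict K, frames [F, S, B]
F: hit
M: fault, evict F, frames [S, B, M]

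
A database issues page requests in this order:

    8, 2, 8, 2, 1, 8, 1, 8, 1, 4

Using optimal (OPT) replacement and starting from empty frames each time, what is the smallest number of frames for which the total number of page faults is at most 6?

2

f=1: 10 faults
f=2: 4 faults
f=3: 4 faults
f=4: 4 faults
Smallest f with faults ≤ 6 is 2.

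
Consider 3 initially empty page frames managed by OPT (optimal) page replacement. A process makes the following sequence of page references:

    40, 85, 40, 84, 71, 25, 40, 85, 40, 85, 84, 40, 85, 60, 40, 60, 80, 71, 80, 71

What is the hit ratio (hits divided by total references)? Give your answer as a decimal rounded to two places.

0.55

40 -> miss, frames {40}
85 -> miss, frames {40,85}
40 -> hit
84 -> miss, frames {40,85,84}
71 -> miss, evict 84, frames {40,85,71}
25 -> miss, evict 71, frames {40,85,25}
40 -> hit
85 -> hit
40 -> hit
85 -> hit
84 -> miss, evict 25, frames {40,85,84}
40 -> hit
85 -> hit
60 -> miss, evict 84, frames {40,85,60}
40 -> hit
60 -> hit
80 -> miss, evict 60, frames {40,85,80}
71 -> miss, evict 85, frames {40,80,71}
80 -> hit
71 -> hit
Hits: 11 of 20 references → 11/20 = 0.5500.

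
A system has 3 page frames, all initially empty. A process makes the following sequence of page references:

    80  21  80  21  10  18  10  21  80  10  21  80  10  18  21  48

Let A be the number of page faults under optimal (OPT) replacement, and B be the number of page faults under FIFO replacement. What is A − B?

Under OPT: F F . . F F . . F . . . . F . F → 7 faults.
Under FIFO: F F . . F F . . F . F . F F . F → 9 faults.
A − B = 7 − 9 = -2.

-2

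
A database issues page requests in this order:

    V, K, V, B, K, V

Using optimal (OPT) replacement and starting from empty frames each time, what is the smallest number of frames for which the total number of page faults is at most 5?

f=1: 6 faults
f=2: 4 faults
f=3: 3 faults
Smallest f with faults ≤ 5 is 2.

2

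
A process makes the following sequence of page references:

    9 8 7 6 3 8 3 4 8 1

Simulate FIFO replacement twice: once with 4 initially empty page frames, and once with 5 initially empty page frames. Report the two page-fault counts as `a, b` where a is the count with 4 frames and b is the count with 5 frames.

8, 7

4 frames: F F F F F . . F F F → 8 faults.
5 frames: F F F F F . . F . F → 7 faults.
7 < 8: adding a frame reduced faults, as is typical.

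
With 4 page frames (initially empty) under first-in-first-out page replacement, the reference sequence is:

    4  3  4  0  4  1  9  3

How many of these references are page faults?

5

4 -> miss, frames (4)
3 -> miss, frames (4 3)
4 -> hit
0 -> miss, frames (4 3 0)
4 -> hit
1 -> miss, frames (4 3 0 1)
9 -> miss, evict 4, frames (3 0 1 9)
3 -> hit
Page faults: 5.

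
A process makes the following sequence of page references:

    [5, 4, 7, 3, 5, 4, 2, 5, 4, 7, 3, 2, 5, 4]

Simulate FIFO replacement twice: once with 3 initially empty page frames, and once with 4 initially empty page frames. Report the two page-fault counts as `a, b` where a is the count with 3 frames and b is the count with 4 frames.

11, 12

3 frames: F F F F F F F . . F F . F F → 11 faults.
4 frames: F F F F . . F F F F F F F F → 12 faults.
12 > 11: adding a frame increased faults — Belady's anomaly.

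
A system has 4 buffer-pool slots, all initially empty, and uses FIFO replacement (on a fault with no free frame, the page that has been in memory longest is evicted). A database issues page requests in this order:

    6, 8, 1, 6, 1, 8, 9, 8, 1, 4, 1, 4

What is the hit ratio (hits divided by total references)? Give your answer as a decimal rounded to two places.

6: miss, frames (6)
8: miss, frames (6 8)
1: miss, frames (6 8 1)
6: hit
1: hit
8: hit
9: miss, frames (6 8 1 9)
8: hit
1: hit
4: miss, evict 6, frames (8 1 9 4)
1: hit
4: hit
Hits: 7 of 12 references → 7/12 = 0.5833.

0.58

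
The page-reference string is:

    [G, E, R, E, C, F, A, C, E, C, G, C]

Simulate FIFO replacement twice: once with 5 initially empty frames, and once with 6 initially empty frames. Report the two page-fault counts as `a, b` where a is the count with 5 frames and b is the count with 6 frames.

7, 6

5 frames: F F F . F F F . . . F . → 7 faults.
6 frames: F F F . F F F . . . . . → 6 faults.
6 < 7: adding a frame reduced faults, as is typical.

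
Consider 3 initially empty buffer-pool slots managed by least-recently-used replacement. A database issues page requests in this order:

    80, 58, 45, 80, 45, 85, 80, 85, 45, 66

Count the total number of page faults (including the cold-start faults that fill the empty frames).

5

80 -> miss, frames (80)
58 -> miss, frames (80 58)
45 -> miss, frames (80 58 45)
80 -> hit
45 -> hit
85 -> miss, evict 58, frames (80 45 85)
80 -> hit
85 -> hit
45 -> hit
66 -> miss, evict 80, frames (85 45 66)
Page faults: 5.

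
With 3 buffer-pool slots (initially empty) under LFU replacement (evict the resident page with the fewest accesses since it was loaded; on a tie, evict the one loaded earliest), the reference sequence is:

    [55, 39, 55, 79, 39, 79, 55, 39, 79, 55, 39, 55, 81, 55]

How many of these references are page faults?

55: fault, frames (55)
39: fault, frames (55 39)
55: hit
79: fault, frames (55 39 79)
39: hit
79: hit
55: hit
39: hit
79: hit
55: hit
39: hit
55: hit
81: fault, evict 79, frames (55 39 81)
55: hit
Page faults: 4.

4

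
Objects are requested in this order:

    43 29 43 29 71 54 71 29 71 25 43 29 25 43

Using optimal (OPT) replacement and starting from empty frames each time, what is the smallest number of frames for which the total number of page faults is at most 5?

4

f=1: 14 faults
f=2: 8 faults
f=3: 6 faults
f=4: 5 faults
f=5: 5 faults
Smallest f with faults ≤ 5 is 4.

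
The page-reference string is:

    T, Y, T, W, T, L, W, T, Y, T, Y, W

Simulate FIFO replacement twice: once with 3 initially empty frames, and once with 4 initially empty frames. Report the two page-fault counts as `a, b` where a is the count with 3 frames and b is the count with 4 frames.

3 frames: F F . F . F . F F . . F → 7 faults.
4 frames: F F . F . F . . . . . . → 4 faults.
4 < 7: adding a frame reduced faults, as is typical.

7, 4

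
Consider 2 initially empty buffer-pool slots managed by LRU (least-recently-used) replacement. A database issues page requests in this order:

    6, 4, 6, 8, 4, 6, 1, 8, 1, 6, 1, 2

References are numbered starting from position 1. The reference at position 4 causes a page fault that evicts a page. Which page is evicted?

pos 1: 6 -> fault, frames (6)
pos 2: 4 -> fault, frames (6 4)
pos 3: 6 -> hit
pos 4: 8 -> fault, evict 4, frames (6 8)
At position 4, page 4 is evicted.

4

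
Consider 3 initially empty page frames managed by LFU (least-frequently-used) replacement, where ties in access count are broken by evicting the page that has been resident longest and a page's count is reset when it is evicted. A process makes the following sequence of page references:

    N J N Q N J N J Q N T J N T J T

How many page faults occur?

N → miss, frames {N}
J → miss, frames {N,J}
N → hit
Q → miss, frames {N,J,Q}
N → hit
J → hit
N → hit
J → hit
Q → hit
N → hit
T → miss, evict Q, frames {N,J,T}
J → hit
N → hit
T → hit
J → hit
T → hit
Page faults: 4.

4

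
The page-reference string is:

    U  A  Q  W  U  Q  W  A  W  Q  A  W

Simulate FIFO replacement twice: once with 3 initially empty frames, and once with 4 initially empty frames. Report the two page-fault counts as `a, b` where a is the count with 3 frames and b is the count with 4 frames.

8, 4

3 frames: F F F F F . . F . F . F → 8 faults.
4 frames: F F F F . . . . . . . . → 4 faults.
4 < 8: adding a frame reduced faults, as is typical.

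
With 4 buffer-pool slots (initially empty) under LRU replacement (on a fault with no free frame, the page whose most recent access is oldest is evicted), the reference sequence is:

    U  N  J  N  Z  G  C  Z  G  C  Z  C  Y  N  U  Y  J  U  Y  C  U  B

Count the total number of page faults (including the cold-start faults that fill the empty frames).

12

U: miss, frames (U)
N: miss, frames (U N)
J: miss, frames (U N J)
N: hit
Z: miss, frames (U J N Z)
G: miss, evict U, frames (J N Z G)
C: miss, evict J, frames (N Z G C)
Z: hit
G: hit
C: hit
Z: hit
C: hit
Y: miss, evict N, frames (G Z C Y)
N: miss, evict G, frames (Z C Y N)
U: miss, evict Z, frames (C Y N U)
Y: hit
J: miss, evict C, frames (N U Y J)
U: hit
Y: hit
C: miss, evict N, frames (J U Y C)
U: hit
B: miss, evict J, frames (Y C U B)
Page faults: 12.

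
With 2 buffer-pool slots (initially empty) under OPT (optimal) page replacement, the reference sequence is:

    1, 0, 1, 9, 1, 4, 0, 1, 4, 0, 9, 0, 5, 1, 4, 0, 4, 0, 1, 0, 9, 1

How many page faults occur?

1: fault, frames (1)
0: fault, frames (1 0)
1: hit
9: fault, evict 0, frames (1 9)
1: hit
4: fault, evict 9, frames (1 4)
0: fault, evict 4, frames (1 0)
1: hit
4: fault, evict 1, frames (0 4)
0: hit
9: fault, evict 4, frames (0 9)
0: hit
5: fault, evict 9, frames (0 5)
1: fault, evict 5, frames (0 1)
4: fault, evict 1, frames (0 4)
0: hit
4: hit
0: hit
1: fault, evict 4, frames (0 1)
0: hit
9: fault, evict 0, frames (1 9)
1: hit
Page faults: 12.

12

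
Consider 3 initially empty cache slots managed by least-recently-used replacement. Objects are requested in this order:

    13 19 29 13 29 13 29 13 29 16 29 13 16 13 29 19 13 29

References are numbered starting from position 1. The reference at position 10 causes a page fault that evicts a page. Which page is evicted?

pos 1: 13: fault, frames (13)
pos 2: 19: fault, frames (13 19)
pos 3: 29: fault, frames (13 19 29)
pos 4: 13: hit
pos 5: 29: hit
pos 6: 13: hit
pos 7: 29: hit
pos 8: 13: hit
pos 9: 29: hit
pos 10: 16: fault, evict 19, frames (13 29 16)
At position 10, page 19 is evicted.

19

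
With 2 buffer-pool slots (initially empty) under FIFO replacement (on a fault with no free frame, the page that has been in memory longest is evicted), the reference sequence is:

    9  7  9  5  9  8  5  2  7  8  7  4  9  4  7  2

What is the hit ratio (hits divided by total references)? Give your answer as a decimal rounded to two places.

0.19

9 → fault, frames (9)
7 → fault, frames (9 7)
9 → hit
5 → fault, evict 9, frames (7 5)
9 → fault, evict 7, frames (5 9)
8 → fault, evict 5, frames (9 8)
5 → fault, evict 9, frames (8 5)
2 → fault, evict 8, frames (5 2)
7 → fault, evict 5, frames (2 7)
8 → fault, evict 2, frames (7 8)
7 → hit
4 → fault, evict 7, frames (8 4)
9 → fault, evict 8, frames (4 9)
4 → hit
7 → fault, evict 4, frames (9 7)
2 → fault, evict 9, frames (7 2)
Hits: 3 of 16 references → 3/16 = 0.1875.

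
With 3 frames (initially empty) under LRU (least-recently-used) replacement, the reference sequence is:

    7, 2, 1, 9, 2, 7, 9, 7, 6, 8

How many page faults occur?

7: fault, frames [7]
2: fault, frames [7, 2]
1: fault, frames [7, 2, 1]
9: fault, evict 7, frames [2, 1, 9]
2: hit
7: fault, evict 1, frames [9, 2, 7]
9: hit
7: hit
6: fault, evict 2, frames [9, 7, 6]
8: fault, evict 9, frames [7, 6, 8]
Page faults: 7.

7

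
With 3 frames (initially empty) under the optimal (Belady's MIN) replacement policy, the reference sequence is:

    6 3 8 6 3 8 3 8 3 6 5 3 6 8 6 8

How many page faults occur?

5

6 -> fault, frames {6}
3 -> fault, frames {6,3}
8 -> fault, frames {6,3,8}
6 -> hit
3 -> hit
8 -> hit
3 -> hit
8 -> hit
3 -> hit
6 -> hit
5 -> fault, evict 8, frames {6,3,5}
3 -> hit
6 -> hit
8 -> fault, evict 5, frames {6,3,8}
6 -> hit
8 -> hit
Page faults: 5.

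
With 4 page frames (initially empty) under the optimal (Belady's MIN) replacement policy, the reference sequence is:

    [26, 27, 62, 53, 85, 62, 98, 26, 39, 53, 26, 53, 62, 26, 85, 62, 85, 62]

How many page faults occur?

26 -> miss, frames {26}
27 -> miss, frames {26,27}
62 -> miss, frames {26,27,62}
53 -> miss, frames {26,27,62,53}
85 -> miss, evict 27, frames {26,62,53,85}
62 -> hit
98 -> miss, evict 85, frames {26,62,53,98}
26 -> hit
39 -> miss, evict 98, frames {26,62,53,39}
53 -> hit
26 -> hit
53 -> hit
62 -> hit
26 -> hit
85 -> miss, evict 39, frames {26,62,53,85}
62 -> hit
85 -> hit
62 -> hit
Page faults: 8.

8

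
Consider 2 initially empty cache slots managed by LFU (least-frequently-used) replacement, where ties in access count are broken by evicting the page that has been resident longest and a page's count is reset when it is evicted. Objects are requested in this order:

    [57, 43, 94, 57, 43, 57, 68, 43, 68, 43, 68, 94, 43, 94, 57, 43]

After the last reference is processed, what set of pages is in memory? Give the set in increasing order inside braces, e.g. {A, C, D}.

{43, 57}

57: fault, frames [57]
43: fault, frames [57, 43]
94: fault, evict 57, frames [43, 94]
57: fault, evict 43, frames [94, 57]
43: fault, evict 94, frames [57, 43]
57: hit
68: fault, evict 43, frames [57, 68]
43: fault, evict 68, frames [57, 43]
68: fault, evict 43, frames [57, 68]
43: fault, evict 68, frames [57, 43]
68: fault, evict 43, frames [57, 68]
94: fault, evict 68, frames [57, 94]
43: fault, evict 94, frames [57, 43]
94: fault, evict 43, frames [57, 94]
57: hit
43: fault, evict 94, frames [57, 43]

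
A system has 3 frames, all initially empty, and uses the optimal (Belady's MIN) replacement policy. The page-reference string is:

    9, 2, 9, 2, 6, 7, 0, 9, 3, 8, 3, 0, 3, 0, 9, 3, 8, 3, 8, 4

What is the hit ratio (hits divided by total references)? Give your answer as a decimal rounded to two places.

0.55

9: miss, frames (9)
2: miss, frames (9 2)
9: hit
2: hit
6: miss, frames (9 2 6)
7: miss, evict 6, frames (9 2 7)
0: miss, evict 7, frames (9 2 0)
9: hit
3: miss, evict 2, frames (9 0 3)
8: miss, evict 9, frames (0 3 8)
3: hit
0: hit
3: hit
0: hit
9: miss, evict 0, frames (3 8 9)
3: hit
8: hit
3: hit
8: hit
4: miss, evict 9, frames (3 8 4)
Hits: 11 of 20 references → 11/20 = 0.5500.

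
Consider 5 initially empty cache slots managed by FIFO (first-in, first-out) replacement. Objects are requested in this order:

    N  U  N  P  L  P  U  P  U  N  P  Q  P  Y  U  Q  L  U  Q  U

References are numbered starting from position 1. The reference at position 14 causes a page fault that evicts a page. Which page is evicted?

pos 1: N → miss, frames (N)
pos 2: U → miss, frames (N U)
pos 3: N → hit
pos 4: P → miss, frames (N U P)
pos 5: L → miss, frames (N U P L)
pos 6: P → hit
pos 7: U → hit
pos 8: P → hit
pos 9: U → hit
pos 10: N → hit
pos 11: P → hit
pos 12: Q → miss, frames (N U P L Q)
pos 13: P → hit
pos 14: Y → miss, evict N, frames (U P L Q Y)
At position 14, page N is evicted.

N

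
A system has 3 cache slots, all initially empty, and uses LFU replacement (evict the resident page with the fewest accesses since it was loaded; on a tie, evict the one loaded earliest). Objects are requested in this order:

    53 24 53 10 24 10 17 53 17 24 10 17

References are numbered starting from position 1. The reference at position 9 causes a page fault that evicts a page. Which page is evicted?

53

pos 1: 53 → miss, frames [53]
pos 2: 24 → miss, frames [53, 24]
pos 3: 53 → hit
pos 4: 10 → miss, frames [53, 24, 10]
pos 5: 24 → hit
pos 6: 10 → hit
pos 7: 17 → miss, evict 53, frames [24, 10, 17]
pos 8: 53 → miss, evict 17, frames [24, 10, 53]
pos 9: 17 → miss, evict 53, frames [24, 10, 17]
At position 9, page 53 is evicted.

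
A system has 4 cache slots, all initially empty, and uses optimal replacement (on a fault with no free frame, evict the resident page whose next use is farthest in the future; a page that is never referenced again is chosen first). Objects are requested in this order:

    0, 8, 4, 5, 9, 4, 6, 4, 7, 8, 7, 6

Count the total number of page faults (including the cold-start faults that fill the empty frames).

7

0 -> fault, frames [0]
8 -> fault, frames [0, 8]
4 -> fault, frames [0, 8, 4]
5 -> fault, frames [0, 8, 4, 5]
9 -> fault, evict 5, frames [0, 8, 4, 9]
4 -> hit
6 -> fault, evict 9, frames [0, 8, 4, 6]
4 -> hit
7 -> fault, evict 4, frames [0, 8, 6, 7]
8 -> hit
7 -> hit
6 -> hit
Page faults: 7.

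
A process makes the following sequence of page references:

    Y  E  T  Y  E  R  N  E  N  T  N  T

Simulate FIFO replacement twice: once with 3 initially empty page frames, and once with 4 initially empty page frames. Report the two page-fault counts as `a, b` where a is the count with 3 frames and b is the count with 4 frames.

3 frames: F F F . . F F F . F . . → 7 faults.
4 frames: F F F . . F F . . . . . → 5 faults.
5 < 7: adding a frame reduced faults, as is typical.

7, 5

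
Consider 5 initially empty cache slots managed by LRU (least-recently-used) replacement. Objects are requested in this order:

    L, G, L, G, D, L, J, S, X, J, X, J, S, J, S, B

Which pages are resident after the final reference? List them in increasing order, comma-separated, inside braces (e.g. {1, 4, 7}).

{B, J, L, S, X}

L: miss, frames {L}
G: miss, frames {L,G}
L: hit
G: hit
D: miss, frames {L,G,D}
L: hit
J: miss, frames {G,D,L,J}
S: miss, frames {G,D,L,J,S}
X: miss, evict G, frames {D,L,J,S,X}
J: hit
X: hit
J: hit
S: hit
J: hit
S: hit
B: miss, evict D, frames {L,X,J,S,B}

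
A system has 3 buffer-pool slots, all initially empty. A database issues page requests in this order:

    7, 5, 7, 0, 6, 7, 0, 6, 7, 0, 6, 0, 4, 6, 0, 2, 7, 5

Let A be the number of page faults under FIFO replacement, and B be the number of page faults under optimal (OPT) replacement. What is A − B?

2

Under FIFO: F F . F F F . . . . . . F . F F F F → 10 faults.
Under OPT: F F . F F . . . . . . . F . . F F F → 8 faults.
A − B = 10 − 8 = 2.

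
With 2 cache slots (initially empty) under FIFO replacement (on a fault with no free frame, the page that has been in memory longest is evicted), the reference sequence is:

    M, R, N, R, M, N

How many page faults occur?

4

M → fault, frames [M]
R → fault, frames [M, R]
N → fault, evict M, frames [R, N]
R → hit
M → fault, evict R, frames [N, M]
N → hit
Page faults: 4.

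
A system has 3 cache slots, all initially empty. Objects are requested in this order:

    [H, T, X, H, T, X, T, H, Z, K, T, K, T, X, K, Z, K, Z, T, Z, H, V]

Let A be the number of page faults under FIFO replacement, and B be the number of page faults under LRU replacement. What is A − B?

1

Under FIFO: F F F . . . . . F F F . . F . F F . F . F F → 12 faults.
Under LRU: F F F . . . . . F F F . . F . F . . F . F F → 11 faults.
A − B = 12 − 11 = 1.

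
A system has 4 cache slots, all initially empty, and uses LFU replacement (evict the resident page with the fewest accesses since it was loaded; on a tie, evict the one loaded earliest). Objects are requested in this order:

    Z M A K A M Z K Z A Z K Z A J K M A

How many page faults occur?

Z -> miss, frames [Z]
M -> miss, frames [Z, M]
A -> miss, frames [Z, M, A]
K -> miss, frames [Z, M, A, K]
A -> hit
M -> hit
Z -> hit
K -> hit
Z -> hit
A -> hit
Z -> hit
K -> hit
Z -> hit
A -> hit
J -> miss, evict M, frames [Z, A, K, J]
K -> hit
M -> miss, evict J, frames [Z, A, K, M]
A -> hit
Page faults: 6.

6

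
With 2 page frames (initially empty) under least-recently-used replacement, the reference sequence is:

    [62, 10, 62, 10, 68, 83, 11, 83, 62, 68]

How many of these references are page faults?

62: miss, frames {62}
10: miss, frames {62,10}
62: hit
10: hit
68: miss, evict 62, frames {10,68}
83: miss, evict 10, frames {68,83}
11: miss, evict 68, frames {83,11}
83: hit
62: miss, evict 11, frames {83,62}
68: miss, evict 83, frames {62,68}
Page faults: 7.

7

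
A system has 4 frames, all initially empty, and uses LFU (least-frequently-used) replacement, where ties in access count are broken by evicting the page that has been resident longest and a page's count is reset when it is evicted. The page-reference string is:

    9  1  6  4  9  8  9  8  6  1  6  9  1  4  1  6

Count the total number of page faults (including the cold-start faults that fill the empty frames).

9: fault, frames {9}
1: fault, frames {9,1}
6: fault, frames {9,1,6}
4: fault, frames {9,1,6,4}
9: hit
8: fault, evict 1, frames {9,6,4,8}
9: hit
8: hit
6: hit
1: fault, evict 4, frames {9,6,8,1}
6: hit
9: hit
1: hit
4: fault, evict 8, frames {9,6,1,4}
1: hit
6: hit
Page faults: 7.

7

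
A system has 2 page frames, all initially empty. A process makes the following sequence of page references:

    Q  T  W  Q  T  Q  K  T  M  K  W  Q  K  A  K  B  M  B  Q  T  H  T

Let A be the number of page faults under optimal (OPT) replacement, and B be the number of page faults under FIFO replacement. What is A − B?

Under OPT: F F F . F . F . F . F F . F . F F . F F F . → 14 faults.
Under FIFO: F F F F F . F . F . F F F F . F F . F F F . → 16 faults.
A − B = 14 − 16 = -2.

-2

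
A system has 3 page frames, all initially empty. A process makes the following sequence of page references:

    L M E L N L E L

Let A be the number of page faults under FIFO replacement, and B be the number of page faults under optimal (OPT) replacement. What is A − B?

1

Under FIFO: F F F . F F . . → 5 faults.
Under OPT: F F F . F . . . → 4 faults.
A − B = 5 − 4 = 1.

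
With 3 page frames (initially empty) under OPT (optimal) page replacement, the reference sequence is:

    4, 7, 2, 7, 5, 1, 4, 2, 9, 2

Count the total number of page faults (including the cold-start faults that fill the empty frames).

4 → miss, frames [4]
7 → miss, frames [4, 7]
2 → miss, frames [4, 7, 2]
7 → hit
5 → miss, evict 7, frames [4, 2, 5]
1 → miss, evict 5, frames [4, 2, 1]
4 → hit
2 → hit
9 → miss, evict 1, frames [4, 2, 9]
2 → hit
Page faults: 6.

6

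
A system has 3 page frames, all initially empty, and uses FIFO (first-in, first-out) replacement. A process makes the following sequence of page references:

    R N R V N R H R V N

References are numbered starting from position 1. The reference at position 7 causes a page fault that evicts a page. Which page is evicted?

R

pos 1: R -> miss, frames (R)
pos 2: N -> miss, frames (R N)
pos 3: R -> hit
pos 4: V -> miss, frames (R N V)
pos 5: N -> hit
pos 6: R -> hit
pos 7: H -> miss, evict R, frames (N V H)
At position 7, page R is evicted.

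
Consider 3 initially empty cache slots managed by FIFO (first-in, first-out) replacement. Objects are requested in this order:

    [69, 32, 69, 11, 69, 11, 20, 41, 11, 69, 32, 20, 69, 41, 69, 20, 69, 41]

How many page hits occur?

8

69: fault, frames {69}
32: fault, frames {69,32}
69: hit
11: fault, frames {69,32,11}
69: hit
11: hit
20: fault, evict 69, frames {32,11,20}
41: fault, evict 32, frames {11,20,41}
11: hit
69: fault, evict 11, frames {20,41,69}
32: fault, evict 20, frames {41,69,32}
20: fault, evict 41, frames {69,32,20}
69: hit
41: fault, evict 69, frames {32,20,41}
69: fault, evict 32, frames {20,41,69}
20: hit
69: hit
41: hit
Hits: 8.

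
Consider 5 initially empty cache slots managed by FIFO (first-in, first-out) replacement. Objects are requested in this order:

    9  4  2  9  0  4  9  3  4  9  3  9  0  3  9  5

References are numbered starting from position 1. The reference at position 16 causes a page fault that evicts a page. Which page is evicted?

9

pos 1: 9 → miss, frames (9)
pos 2: 4 → miss, frames (9 4)
pos 3: 2 → miss, frames (9 4 2)
pos 4: 9 → hit
pos 5: 0 → miss, frames (9 4 2 0)
pos 6: 4 → hit
pos 7: 9 → hit
pos 8: 3 → miss, frames (9 4 2 0 3)
pos 9: 4 → hit
pos 10: 9 → hit
pos 11: 3 → hit
pos 12: 9 → hit
pos 13: 0 → hit
pos 14: 3 → hit
pos 15: 9 → hit
pos 16: 5 → miss, evict 9, frames (4 2 0 3 5)
At position 16, page 9 is evicted.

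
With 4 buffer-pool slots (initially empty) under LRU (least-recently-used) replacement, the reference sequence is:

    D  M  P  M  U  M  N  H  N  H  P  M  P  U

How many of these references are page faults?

8

D: fault, frames (D)
M: fault, frames (D M)
P: fault, frames (D M P)
M: hit
U: fault, frames (D P M U)
M: hit
N: fault, evict D, frames (P U M N)
H: fault, evict P, frames (U M N H)
N: hit
H: hit
P: fault, evict U, frames (M N H P)
M: hit
P: hit
U: fault, evict N, frames (H M P U)
Page faults: 8.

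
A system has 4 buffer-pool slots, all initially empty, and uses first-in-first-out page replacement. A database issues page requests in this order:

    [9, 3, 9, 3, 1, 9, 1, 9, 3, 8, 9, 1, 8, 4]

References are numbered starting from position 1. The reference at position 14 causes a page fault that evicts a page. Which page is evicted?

pos 1: 9: fault, frames {9}
pos 2: 3: fault, frames {9,3}
pos 3: 9: hit
pos 4: 3: hit
pos 5: 1: fault, frames {9,3,1}
pos 6: 9: hit
pos 7: 1: hit
pos 8: 9: hit
pos 9: 3: hit
pos 10: 8: fault, frames {9,3,1,8}
pos 11: 9: hit
pos 12: 1: hit
pos 13: 8: hit
pos 14: 4: fault, evict 9, frames {3,1,8,4}
At position 14, page 9 is evicted.

9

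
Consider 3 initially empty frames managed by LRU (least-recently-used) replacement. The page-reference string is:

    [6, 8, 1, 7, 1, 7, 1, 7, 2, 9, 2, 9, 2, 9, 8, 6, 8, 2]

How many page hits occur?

6 → fault, frames {6}
8 → fault, frames {6,8}
1 → fault, frames {6,8,1}
7 → fault, evict 6, frames {8,1,7}
1 → hit
7 → hit
1 → hit
7 → hit
2 → fault, evict 8, frames {1,7,2}
9 → fault, evict 1, frames {7,2,9}
2 → hit
9 → hit
2 → hit
9 → hit
8 → fault, evict 7, frames {2,9,8}
6 → fault, evict 2, frames {9,8,6}
8 → hit
2 → fault, evict 9, frames {6,8,2}
Hits: 9.

9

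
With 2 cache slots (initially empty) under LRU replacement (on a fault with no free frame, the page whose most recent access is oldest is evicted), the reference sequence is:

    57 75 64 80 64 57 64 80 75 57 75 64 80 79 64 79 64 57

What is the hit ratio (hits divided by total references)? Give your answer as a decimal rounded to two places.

57 -> fault, frames {57}
75 -> fault, frames {57,75}
64 -> fault, evict 57, frames {75,64}
80 -> fault, evict 75, frames {64,80}
64 -> hit
57 -> fault, evict 80, frames {64,57}
64 -> hit
80 -> fault, evict 57, frames {64,80}
75 -> fault, evict 64, frames {80,75}
57 -> fault, evict 80, frames {75,57}
75 -> hit
64 -> fault, evict 57, frames {75,64}
80 -> fault, evict 75, frames {64,80}
79 -> fault, evict 64, frames {80,79}
64 -> fault, evict 80, frames {79,64}
79 -> hit
64 -> hit
57 -> fault, evict 79, frames {64,57}
Hits: 5 of 18 references → 5/18 = 0.2778.

0.28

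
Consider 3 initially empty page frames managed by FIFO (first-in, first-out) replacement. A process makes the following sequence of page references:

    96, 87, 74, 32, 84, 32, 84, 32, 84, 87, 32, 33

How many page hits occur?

5

96 -> miss, frames [96]
87 -> miss, frames [96, 87]
74 -> miss, frames [96, 87, 74]
32 -> miss, evict 96, frames [87, 74, 32]
84 -> miss, evict 87, frames [74, 32, 84]
32 -> hit
84 -> hit
32 -> hit
84 -> hit
87 -> miss, evict 74, frames [32, 84, 87]
32 -> hit
33 -> miss, evict 32, frames [84, 87, 33]
Hits: 5.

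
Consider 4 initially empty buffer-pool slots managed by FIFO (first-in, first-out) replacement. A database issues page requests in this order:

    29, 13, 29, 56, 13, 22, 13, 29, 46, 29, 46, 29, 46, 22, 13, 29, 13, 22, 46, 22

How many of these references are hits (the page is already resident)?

29 → miss, frames [29]
13 → miss, frames [29, 13]
29 → hit
56 → miss, frames [29, 13, 56]
13 → hit
22 → miss, frames [29, 13, 56, 22]
13 → hit
29 → hit
46 → miss, evict 29, frames [13, 56, 22, 46]
29 → miss, evict 13, frames [56, 22, 46, 29]
46 → hit
29 → hit
46 → hit
22 → hit
13 → miss, evict 56, frames [22, 46, 29, 13]
29 → hit
13 → hit
22 → hit
46 → hit
22 → hit
Hits: 13.

13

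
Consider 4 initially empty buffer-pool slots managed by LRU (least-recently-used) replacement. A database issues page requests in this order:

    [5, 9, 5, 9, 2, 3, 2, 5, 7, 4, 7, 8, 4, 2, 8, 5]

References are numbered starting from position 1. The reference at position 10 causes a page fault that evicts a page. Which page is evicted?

3

pos 1: 5 → fault, frames [5]
pos 2: 9 → fault, frames [5, 9]
pos 3: 5 → hit
pos 4: 9 → hit
pos 5: 2 → fault, frames [5, 9, 2]
pos 6: 3 → fault, frames [5, 9, 2, 3]
pos 7: 2 → hit
pos 8: 5 → hit
pos 9: 7 → fault, evict 9, frames [3, 2, 5, 7]
pos 10: 4 → fault, evict 3, frames [2, 5, 7, 4]
At position 10, page 3 is evicted.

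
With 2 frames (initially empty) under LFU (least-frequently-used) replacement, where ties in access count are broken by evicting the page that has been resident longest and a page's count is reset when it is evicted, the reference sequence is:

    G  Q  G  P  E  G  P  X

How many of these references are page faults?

6

G -> miss, frames (G)
Q -> miss, frames (G Q)
G -> hit
P -> miss, evict Q, frames (G P)
E -> miss, evict P, frames (G E)
G -> hit
P -> miss, evict E, frames (G P)
X -> miss, evict P, frames (G X)
Page faults: 6.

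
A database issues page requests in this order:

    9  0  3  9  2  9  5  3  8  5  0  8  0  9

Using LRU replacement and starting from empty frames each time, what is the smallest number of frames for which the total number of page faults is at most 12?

f=1: 14 faults
f=2: 12 faults
f=3: 9 faults
f=4: 8 faults
f=5: 7 faults
f=6: 6 faults
Smallest f with faults ≤ 12 is 2.

2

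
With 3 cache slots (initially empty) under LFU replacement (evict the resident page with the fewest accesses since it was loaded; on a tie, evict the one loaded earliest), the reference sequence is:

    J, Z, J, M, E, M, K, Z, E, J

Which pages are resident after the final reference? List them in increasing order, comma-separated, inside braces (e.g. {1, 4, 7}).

J -> fault, frames [J]
Z -> fault, frames [J, Z]
J -> hit
M -> fault, frames [J, Z, M]
E -> fault, evict Z, frames [J, M, E]
M -> hit
K -> fault, evict E, frames [J, M, K]
Z -> fault, evict K, frames [J, M, Z]
E -> fault, evict Z, frames [J, M, E]
J -> hit

{E, J, M}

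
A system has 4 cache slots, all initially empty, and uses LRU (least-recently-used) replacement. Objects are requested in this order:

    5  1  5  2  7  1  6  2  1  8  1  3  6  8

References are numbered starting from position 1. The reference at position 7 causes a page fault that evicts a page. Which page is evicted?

pos 1: 5: fault, frames [5]
pos 2: 1: fault, frames [5, 1]
pos 3: 5: hit
pos 4: 2: fault, frames [1, 5, 2]
pos 5: 7: fault, frames [1, 5, 2, 7]
pos 6: 1: hit
pos 7: 6: fault, evict 5, frames [2, 7, 1, 6]
At position 7, page 5 is evicted.

5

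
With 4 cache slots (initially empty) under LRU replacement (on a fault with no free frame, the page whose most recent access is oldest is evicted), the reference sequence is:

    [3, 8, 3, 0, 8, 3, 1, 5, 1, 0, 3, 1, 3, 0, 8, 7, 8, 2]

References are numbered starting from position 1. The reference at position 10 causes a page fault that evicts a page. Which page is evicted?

pos 1: 3 -> fault, frames {3}
pos 2: 8 -> fault, frames {3,8}
pos 3: 3 -> hit
pos 4: 0 -> fault, frames {8,3,0}
pos 5: 8 -> hit
pos 6: 3 -> hit
pos 7: 1 -> fault, frames {0,8,3,1}
pos 8: 5 -> fault, evict 0, frames {8,3,1,5}
pos 9: 1 -> hit
pos 10: 0 -> fault, evict 8, frames {3,5,1,0}
At position 10, page 8 is evicted.

8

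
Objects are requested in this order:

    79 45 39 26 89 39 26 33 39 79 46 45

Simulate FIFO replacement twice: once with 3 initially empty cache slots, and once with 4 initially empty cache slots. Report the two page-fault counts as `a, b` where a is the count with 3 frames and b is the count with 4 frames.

3 frames: F F F F F . . F F F F F → 10 faults.
4 frames: F F F F F . . F . F F F → 9 faults.
9 < 10: adding a frame reduced faults, as is typical.

10, 9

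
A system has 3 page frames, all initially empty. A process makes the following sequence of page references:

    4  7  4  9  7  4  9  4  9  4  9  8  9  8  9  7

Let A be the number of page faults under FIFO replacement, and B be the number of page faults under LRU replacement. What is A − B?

-1

Under FIFO: F F . F . . . . . . . F . . . . → 4 faults.
Under LRU: F F . F . . . . . . . F . . . F → 5 faults.
A − B = 4 − 5 = -1.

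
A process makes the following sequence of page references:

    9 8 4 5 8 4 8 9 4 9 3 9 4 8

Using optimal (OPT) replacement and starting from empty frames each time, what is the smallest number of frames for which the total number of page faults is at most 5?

f=1: 14 faults
f=2: 9 faults
f=3: 7 faults
f=4: 5 faults
f=5: 5 faults
Smallest f with faults ≤ 5 is 4.

4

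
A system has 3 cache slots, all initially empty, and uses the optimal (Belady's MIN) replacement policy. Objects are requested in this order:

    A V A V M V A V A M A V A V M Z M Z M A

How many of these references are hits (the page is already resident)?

A → miss, frames [A]
V → miss, frames [A, V]
A → hit
V → hit
M → miss, frames [A, V, M]
V → hit
A → hit
V → hit
A → hit
M → hit
A → hit
V → hit
A → hit
V → hit
M → hit
Z → miss, evict V, frames [A, M, Z]
M → hit
Z → hit
M → hit
A → hit
Hits: 16.

16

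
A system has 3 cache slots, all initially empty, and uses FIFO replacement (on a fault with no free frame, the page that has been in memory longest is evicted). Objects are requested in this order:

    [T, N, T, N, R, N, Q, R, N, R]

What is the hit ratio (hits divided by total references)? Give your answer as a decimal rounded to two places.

T: fault, frames (T)
N: fault, frames (T N)
T: hit
N: hit
R: fault, frames (T N R)
N: hit
Q: fault, evict T, frames (N R Q)
R: hit
N: hit
R: hit
Hits: 6 of 10 references → 6/10 = 0.6000.

0.60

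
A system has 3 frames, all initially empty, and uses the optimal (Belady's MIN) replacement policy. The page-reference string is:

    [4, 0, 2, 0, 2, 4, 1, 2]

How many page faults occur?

4

4 -> fault, frames (4)
0 -> fault, frames (4 0)
2 -> fault, frames (4 0 2)
0 -> hit
2 -> hit
4 -> hit
1 -> fault, evict 0, frames (4 2 1)
2 -> hit
Page faults: 4.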